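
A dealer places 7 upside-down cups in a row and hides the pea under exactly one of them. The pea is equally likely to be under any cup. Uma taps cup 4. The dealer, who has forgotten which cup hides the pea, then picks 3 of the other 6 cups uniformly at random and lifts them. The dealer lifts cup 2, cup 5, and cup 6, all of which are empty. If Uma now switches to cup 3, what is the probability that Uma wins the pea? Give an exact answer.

1/4

Condition on the true location of the pea.
If it is under any of cups 1, 3, 4, and 7 (prior 1/7 each): the dealer picks exactly this set with probability 1/20 regardless, and none is the prize; weight (1/7)·(1/20) = 1/140 each.
If it is under any of cups 2, 5, and 6 (prior 1/7 each): that cup was opened and seen not to hold the prize — ruled out; weight (1/7)·0 = 0 each.
The weights sum to 1/35.
So P(the pea under cup 3 | the dealer opened cup 2, cup 5, and cup 6) = (1/140) / (1/35) = 1/4.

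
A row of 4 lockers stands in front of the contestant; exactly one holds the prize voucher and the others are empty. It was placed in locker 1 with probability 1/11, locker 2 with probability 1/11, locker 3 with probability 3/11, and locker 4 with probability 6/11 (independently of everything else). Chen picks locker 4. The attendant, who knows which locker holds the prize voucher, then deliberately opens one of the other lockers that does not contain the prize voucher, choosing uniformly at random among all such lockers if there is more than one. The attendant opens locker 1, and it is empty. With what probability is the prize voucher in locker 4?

Consider each possible location of the prize voucher in turn.
If it is in locker 1 (prior 1/11): the attendant opened locker 1, so this case is ruled out; weight (1/11)·0 = 0.
If it is in locker 2 (prior 1/11): the attendant has 2 equally likely choices, so probability 1/2; weight (1/11)·(1/2) = 1/22.
If it is in locker 3 (prior 3/11): the attendant has 2 equally likely choices, so probability 1/2; weight (3/11)·(1/2) = 3/22.
If it is in locker 4 (prior 6/11): the attendant has 3 equally likely choices, so probability 1/3; weight (6/11)·(1/3) = 2/11.
The weights sum to 4/11.
So P(the prize voucher in locker 4 | the attendant opened locker 1) = (2/11) / (4/11) = 1/2.

1/2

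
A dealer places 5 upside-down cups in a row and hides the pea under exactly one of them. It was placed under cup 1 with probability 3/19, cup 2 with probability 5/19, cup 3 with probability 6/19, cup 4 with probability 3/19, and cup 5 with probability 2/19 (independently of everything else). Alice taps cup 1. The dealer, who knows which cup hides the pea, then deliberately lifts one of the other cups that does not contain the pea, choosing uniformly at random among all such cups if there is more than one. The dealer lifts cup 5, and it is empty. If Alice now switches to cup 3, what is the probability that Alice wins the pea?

24/65

Apply Bayes' rule, conditioning on where the pea actually is.
If it is under cup 1 (prior 3/19): the dealer has 4 equally likely choices, so probability 1/4; weight (3/19)·(1/4) = 3/76.
If it is under cup 2 (prior 5/19): the dealer has 3 equally likely choices, so probability 1/3; weight (5/19)·(1/3) = 5/57.
If it is under cup 3 (prior 6/19): the dealer has 3 equally likely choices, so probability 1/3; weight (6/19)·(1/3) = 2/19.
If it is under cup 4 (prior 3/19): the dealer has 3 equally likely choices, so probability 1/3; weight (3/19)·(1/3) = 1/19.
If it is under cup 5 (prior 2/19): the dealer opened cup 5, so this case is ruled out; weight (2/19)·0 = 0.
The weights sum to 65/228.
So P(the pea under cup 3 | the dealer opened cup 5) = (2/19) / (65/228) = 24/65.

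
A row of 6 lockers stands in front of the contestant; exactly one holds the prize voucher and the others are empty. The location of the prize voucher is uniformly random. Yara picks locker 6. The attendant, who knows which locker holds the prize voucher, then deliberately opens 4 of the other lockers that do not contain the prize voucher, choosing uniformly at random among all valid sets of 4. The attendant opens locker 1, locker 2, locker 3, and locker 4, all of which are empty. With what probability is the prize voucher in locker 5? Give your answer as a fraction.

Consider each possible location of the prize voucher in turn.
If it is in any of lockers 1, 2, 3, and 4 (prior 1/6 each): that locker was opened and seen not to hold the prize — ruled out; weight (1/6)·0 = 0 each.
If it is in locker 5 (prior 1/6): the attendant has no choice, probability 1; weight (1/6)·1 = 1/6.
If it is in locker 6 (prior 1/6): the attendant has 5 equally likely choices, so probability 1/5; weight (1/6)·(1/5) = 1/30.
The weights sum to 1/5.
So P(the prize voucher in locker 5 | the attendant opened locker 1, locker 2, locker 3, and locker 4) = (1/6) / (1/5) = 5/6.

5/6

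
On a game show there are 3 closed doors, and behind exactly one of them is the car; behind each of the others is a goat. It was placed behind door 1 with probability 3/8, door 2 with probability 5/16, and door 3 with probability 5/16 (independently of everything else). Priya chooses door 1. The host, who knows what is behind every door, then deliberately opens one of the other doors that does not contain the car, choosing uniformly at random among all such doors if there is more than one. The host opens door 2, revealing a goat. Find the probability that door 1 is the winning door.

Condition on the true location of the car.
If it is behind door 1 (prior 3/8): the host has 2 equally likely choices, so probability 1/2; weight (3/8)·(1/2) = 3/16.
If it is behind door 2 (prior 5/16): the host opened door 2, so this case is ruled out; weight (5/16)·0 = 0.
If it is behind door 3 (prior 5/16): the host has no choice, probability 1; weight (5/16)·1 = 5/16.
The weights sum to 1/2.
So P(the car behind door 1 | the host opened door 2) = (3/16) / (1/2) = 3/8.

3/8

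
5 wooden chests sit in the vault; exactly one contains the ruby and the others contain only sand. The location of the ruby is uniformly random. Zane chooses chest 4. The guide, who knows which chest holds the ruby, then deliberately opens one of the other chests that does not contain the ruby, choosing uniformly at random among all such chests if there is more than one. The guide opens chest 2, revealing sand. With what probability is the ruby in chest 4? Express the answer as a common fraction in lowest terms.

Condition on the true location of the ruby.
If it is in any of chests 1, 3, and 5 (prior 1/5 each): the guide has 3 equally likely choices, so probability 1/3; weight (1/5)·(1/3) = 1/15 each.
If it is in chest 2 (prior 1/5): the guide opened chest 2, so this case is ruled out; weight (1/5)·0 = 0.
If it is in chest 4 (prior 1/5): the guide has 4 equally likely choices, so probability 1/4; weight (1/5)·(1/4) = 1/20.
The weights sum to 1/4.
So P(the ruby in chest 4 | the guide opened chest 2) = (1/20) / (1/4) = 1/5.

1/5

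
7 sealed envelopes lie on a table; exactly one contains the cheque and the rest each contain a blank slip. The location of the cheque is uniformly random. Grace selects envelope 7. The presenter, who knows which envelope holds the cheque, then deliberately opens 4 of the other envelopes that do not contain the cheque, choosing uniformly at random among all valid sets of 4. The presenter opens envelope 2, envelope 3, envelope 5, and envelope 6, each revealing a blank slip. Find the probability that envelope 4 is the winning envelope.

Condition on the true location of the cheque.
If it is in either of envelopes 1 and 4 (prior 1/7 each): the presenter has 5 equally likely choices, so probability 1/5; weight (1/7)·(1/5) = 1/35 each.
If it is in any of envelopes 2, 3, 5, and 6 (prior 1/7 each): that envelope was opened and seen not to hold the prize — ruled out; weight (1/7)·0 = 0 each.
If it is in envelope 7 (prior 1/7): the presenter has 15 equally likely choices, so probability 1/15; weight (1/7)·(1/15) = 1/105.
The weights sum to 1/15.
So P(the cheque in envelope 4 | the presenter opened envelope 2, envelope 3, envelope 5, and envelope 6) = (1/35) / (1/15) = 3/7.

3/7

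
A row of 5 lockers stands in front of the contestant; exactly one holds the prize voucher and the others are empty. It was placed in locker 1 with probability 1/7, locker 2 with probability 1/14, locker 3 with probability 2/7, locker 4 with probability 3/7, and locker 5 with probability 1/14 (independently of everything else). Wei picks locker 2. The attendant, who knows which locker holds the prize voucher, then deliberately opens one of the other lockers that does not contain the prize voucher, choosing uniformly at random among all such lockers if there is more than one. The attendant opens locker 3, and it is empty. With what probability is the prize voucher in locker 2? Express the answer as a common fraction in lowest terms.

1/13

Consider each possible location of the prize voucher in turn.
If it is in locker 1 (prior 1/7): the attendant has 3 equally likely choices, so probability 1/3; weight (1/7)·(1/3) = 1/21.
If it is in locker 2 (prior 1/14): the attendant has 4 equally likely choices, so probability 1/4; weight (1/14)·(1/4) = 1/56.
If it is in locker 3 (prior 2/7): the attendant opened locker 3, so this case is ruled out; weight (2/7)·0 = 0.
If it is in locker 4 (prior 3/7): the attendant has 3 equally likely choices, so probability 1/3; weight (3/7)·(1/3) = 1/7.
If it is in locker 5 (prior 1/14): the attendant has 3 equally likely choices, so probability 1/3; weight (1/14)·(1/3) = 1/42.
The weights sum to 13/56.
So P(the prize voucher in locker 2 | the attendant opened locker 3) = (1/56) / (13/56) = 1/13.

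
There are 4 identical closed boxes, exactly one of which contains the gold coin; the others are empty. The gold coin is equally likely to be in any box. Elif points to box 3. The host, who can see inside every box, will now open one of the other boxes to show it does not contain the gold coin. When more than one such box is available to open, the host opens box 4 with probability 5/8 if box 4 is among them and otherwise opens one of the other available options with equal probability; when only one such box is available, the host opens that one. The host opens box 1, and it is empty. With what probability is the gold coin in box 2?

6/17

Condition on the true location of the gold coin.
If it is in box 1 (prior 1/4): the host opened box 1, so this case is ruled out; weight (1/4)·0 = 0.
If it is in box 2 (prior 1/4): box 4 is available but not opened, probability 3/8; weight (1/4)·(3/8) = 3/32.
If it is in box 3 (prior 1/4): box 4 is available but not opened; box 1 gets probability (1 − 5/8)/2 = 3/16; weight (1/4)·(3/16) = 3/64.
If it is in box 4 (prior 1/4): box 4 holds the prize so is unavailable; the host chooses uniformly among the 2 others, probability 1/2; weight (1/4)·(1/2) = 1/8.
The weights sum to 17/64.
So P(the gold coin in box 2 | the host opened box 1) = (3/32) / (17/64) = 6/17.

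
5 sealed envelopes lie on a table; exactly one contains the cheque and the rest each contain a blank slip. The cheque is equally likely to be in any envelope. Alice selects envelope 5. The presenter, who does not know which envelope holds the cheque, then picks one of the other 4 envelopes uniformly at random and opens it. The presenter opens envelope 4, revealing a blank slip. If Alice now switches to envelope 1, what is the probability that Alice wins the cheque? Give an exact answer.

Condition on the true location of the cheque.
If it is in any of envelopes 1, 2, 3, and 5 (prior 1/5 each): the presenter picks envelope 4 with probability 1/4 regardless, and it is not the prize; weight (1/5)·(1/4) = 1/20 each.
If it is in envelope 4 (prior 1/5): the presenter opened envelope 4, so this case is ruled out; weight (1/5)·0 = 0.
The weights sum to 1/5.
So P(the cheque in envelope 1 | the presenter opened envelope 4) = (1/20) / (1/5) = 1/4.

1/4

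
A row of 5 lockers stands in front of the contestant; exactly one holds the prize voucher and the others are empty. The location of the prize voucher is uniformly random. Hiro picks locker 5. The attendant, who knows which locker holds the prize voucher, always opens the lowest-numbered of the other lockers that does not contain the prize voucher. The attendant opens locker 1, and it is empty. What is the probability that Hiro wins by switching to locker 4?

Apply Bayes' rule, conditioning on where the prize voucher actually is.
If it is in locker 1 (prior 1/5): the attendant opened locker 1, so this case is ruled out; weight (1/5)·0 = 0.
If it is in any of lockers 2, 3, 4, and 5 (prior 1/5 each): locker 1 is the lowest-numbered option available, probability 1; weight (1/5)·1 = 1/5 each.
The weights sum to 4/5.
So P(the prize voucher in locker 4 | the attendant opened locker 1) = (1/5) / (4/5) = 1/4.

1/4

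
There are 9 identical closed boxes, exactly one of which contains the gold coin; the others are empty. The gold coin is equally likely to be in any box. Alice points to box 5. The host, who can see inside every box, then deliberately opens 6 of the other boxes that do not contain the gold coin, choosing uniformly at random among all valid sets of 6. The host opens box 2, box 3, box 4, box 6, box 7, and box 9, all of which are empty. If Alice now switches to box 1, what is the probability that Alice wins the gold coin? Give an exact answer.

Consider each possible location of the gold coin in turn.
If it is in either of boxes 1 and 8 (prior 1/9 each): the host has 7 equally likely choices, so probability 1/7; weight (1/9)·(1/7) = 1/63 each.
If it is in any of boxes 2, 3, 4, 6, 7, and 9 (prior 1/9 each): that box was opened and seen not to hold the prize — ruled out; weight (1/9)·0 = 0 each.
If it is in box 5 (prior 1/9): the host has 28 equally likely choices, so probability 1/28; weight (1/9)·(1/28) = 1/252.
The weights sum to 1/28.
So P(the gold coin in box 1 | the host opened box 2, box 3, box 4, box 6, box 7, and box 9) = (1/63) / (1/28) = 4/9.

4/9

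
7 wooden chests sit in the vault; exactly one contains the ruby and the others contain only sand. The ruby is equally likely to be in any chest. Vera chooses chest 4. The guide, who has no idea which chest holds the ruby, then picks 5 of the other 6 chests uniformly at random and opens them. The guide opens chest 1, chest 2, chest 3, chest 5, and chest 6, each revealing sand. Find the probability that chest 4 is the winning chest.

1/2

Apply Bayes' rule, conditioning on where the ruby actually is.
If it is in any of chests 1, 2, 3, 5, and 6 (prior 1/7 each): that chest was opened and seen not to hold the prize — ruled out; weight (1/7)·0 = 0 each.
If it is in either of chests 4 and 7 (prior 1/7 each): the guide picks exactly this set with probability 1/6 regardless, and none is the prize; weight (1/7)·(1/6) = 1/42 each.
The weights sum to 1/21.
So P(the ruby in chest 4 | the guide opened chest 1, chest 2, chest 3, chest 5, and chest 6) = (1/42) / (1/21) = 1/2.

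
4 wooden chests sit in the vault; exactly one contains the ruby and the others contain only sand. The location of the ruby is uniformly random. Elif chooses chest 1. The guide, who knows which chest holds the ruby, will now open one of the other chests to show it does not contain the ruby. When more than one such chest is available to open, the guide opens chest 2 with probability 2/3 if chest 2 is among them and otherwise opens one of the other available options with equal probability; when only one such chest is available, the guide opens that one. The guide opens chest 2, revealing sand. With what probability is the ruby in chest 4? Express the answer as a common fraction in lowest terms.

1/3

Apply Bayes' rule, conditioning on where the ruby actually is.
If it is in any of chests 1, 3, and 4 (prior 1/4 each): chest 2 is available, opened with probability 2/3; weight (1/4)·(2/3) = 1/6 each.
If it is in chest 2 (prior 1/4): the guide opened chest 2, so this case is ruled out; weight (1/4)·0 = 0.
The weights sum to 1/2.
So P(the ruby in chest 4 | the guide opened chest 2) = (1/6) / (1/2) = 1/3.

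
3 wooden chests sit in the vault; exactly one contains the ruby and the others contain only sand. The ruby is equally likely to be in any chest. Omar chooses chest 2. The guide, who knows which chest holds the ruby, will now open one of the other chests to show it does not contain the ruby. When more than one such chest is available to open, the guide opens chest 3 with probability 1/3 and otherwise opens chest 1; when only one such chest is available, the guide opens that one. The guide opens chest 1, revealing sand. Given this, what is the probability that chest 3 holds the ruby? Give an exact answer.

Condition on the true location of the ruby.
If it is in chest 1 (prior 1/3): the guide opened chest 1, so this case is ruled out; weight (1/3)·0 = 0.
If it is in chest 2 (prior 1/3): chest 3 is available but not opened, probability 2/3; weight (1/3)·(2/3) = 2/9.
If it is in chest 3 (prior 1/3): only chest 1 is available, probability 1; weight (1/3)·1 = 1/3.
The weights sum to 5/9.
So P(the ruby in chest 3 | the guide opened chest 1) = (1/3) / (5/9) = 3/5.

3/5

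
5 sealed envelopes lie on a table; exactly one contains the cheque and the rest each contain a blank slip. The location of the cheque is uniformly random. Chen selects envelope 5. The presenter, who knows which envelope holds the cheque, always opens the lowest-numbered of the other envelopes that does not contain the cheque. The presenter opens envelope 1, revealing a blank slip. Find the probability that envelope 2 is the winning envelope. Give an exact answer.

Apply Bayes' rule, conditioning on where the cheque actually is.
If it is in envelope 1 (prior 1/5): the presenter opened envelope 1, so this case is ruled out; weight (1/5)·0 = 0.
If it is in any of envelopes 2, 3, 4, and 5 (prior 1/5 each): envelope 1 is the lowest-numbered option available, probability 1; weight (1/5)·1 = 1/5 each.
The weights sum to 4/5.
So P(the cheque in envelope 2 | the presenter opened envelope 1) = (1/5) / (4/5) = 1/4.

1/4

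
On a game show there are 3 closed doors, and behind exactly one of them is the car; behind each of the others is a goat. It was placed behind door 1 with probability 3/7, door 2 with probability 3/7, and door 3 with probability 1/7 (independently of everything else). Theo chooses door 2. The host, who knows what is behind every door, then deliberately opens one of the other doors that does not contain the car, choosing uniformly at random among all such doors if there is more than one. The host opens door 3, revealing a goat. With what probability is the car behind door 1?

Apply Bayes' rule, conditioning on where the car actually is.
If it is behind door 1 (prior 3/7): the host has no choice, probability 1; weight (3/7)·1 = 3/7.
If it is behind door 2 (prior 3/7): the host has 2 equally likely choices, so probability 1/2; weight (3/7)·(1/2) = 3/14.
If it is behind door 3 (prior 1/7): the host opened door 3, so this case is ruled out; weight (1/7)·0 = 0.
The weights sum to 9/14.
So P(the car behind door 1 | the host opened door 3) = (3/7) / (9/14) = 2/3.

2/3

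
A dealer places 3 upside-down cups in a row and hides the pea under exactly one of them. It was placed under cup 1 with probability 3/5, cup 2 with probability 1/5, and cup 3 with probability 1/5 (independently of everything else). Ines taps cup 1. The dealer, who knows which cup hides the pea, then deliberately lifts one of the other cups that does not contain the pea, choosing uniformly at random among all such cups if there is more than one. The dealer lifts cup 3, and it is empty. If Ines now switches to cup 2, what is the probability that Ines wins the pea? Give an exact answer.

Apply Bayes' rule, conditioning on where the pea actually is.
If it is under cup 1 (prior 3/5): the dealer has 2 equally likely choices, so probability 1/2; weight (3/5)·(1/2) = 3/10.
If it is under cup 2 (prior 1/5): the dealer has no choice, probability 1; weight (1/5)·1 = 1/5.
If it is under cup 3 (prior 1/5): the dealer opened cup 3, so this case is ruled out; weight (1/5)·0 = 0.
The weights sum to 1/2.
So P(the pea under cup 2 | the dealer opened cup 3) = (1/5) / (1/2) = 2/5.

2/5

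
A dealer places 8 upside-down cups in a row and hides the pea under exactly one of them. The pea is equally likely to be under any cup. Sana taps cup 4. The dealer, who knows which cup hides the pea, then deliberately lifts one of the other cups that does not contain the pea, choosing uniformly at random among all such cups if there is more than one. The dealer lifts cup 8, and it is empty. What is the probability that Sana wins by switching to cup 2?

Consider each possible location of the pea in turn.
If it is under any of cups 1, 2, 3, 5, 6, and 7 (prior 1/8 each): the dealer has 6 equally likely choices, so probability 1/6; weight (1/8)·(1/6) = 1/48 each.
If it is under cup 4 (prior 1/8): the dealer has 7 equally likely choices, so probability 1/7; weight (1/8)·(1/7) = 1/56.
If it is under cup 8 (prior 1/8): the dealer opened cup 8, so this case is ruled out; weight (1/8)·0 = 0.
The weights sum to 1/7.
So P(the pea under cup 2 | the dealer opened cup 8) = (1/48) / (1/7) = 7/48.

7/48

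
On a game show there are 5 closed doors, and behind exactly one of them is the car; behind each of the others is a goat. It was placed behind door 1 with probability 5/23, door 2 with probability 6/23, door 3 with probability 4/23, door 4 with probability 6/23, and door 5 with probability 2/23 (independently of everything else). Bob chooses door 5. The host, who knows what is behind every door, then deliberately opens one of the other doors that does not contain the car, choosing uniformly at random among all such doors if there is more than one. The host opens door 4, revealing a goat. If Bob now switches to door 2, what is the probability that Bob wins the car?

Apply Bayes' rule, conditioning on where the car actually is.
If it is behind door 1 (prior 5/23): the host has 3 equally likely choices, so probability 1/3; weight (5/23)·(1/3) = 5/69.
If it is behind door 2 (prior 6/23): the host has 3 equally likely choices, so probability 1/3; weight (6/23)·(1/3) = 2/23.
If it is behind door 3 (prior 4/23): the host has 3 equally likely choices, so probability 1/3; weight (4/23)·(1/3) = 4/69.
If it is behind door 4 (prior 6/23): the host opened door 4, so this case is ruled out; weight (6/23)·0 = 0.
If it is behind door 5 (prior 2/23): the host has 4 equally likely choices, so probability 1/4; weight (2/23)·(1/4) = 1/46.
The weights sum to 11/46.
So P(the car behind door 2 | the host opened door 4) = (2/23) / (11/46) = 4/11.

4/11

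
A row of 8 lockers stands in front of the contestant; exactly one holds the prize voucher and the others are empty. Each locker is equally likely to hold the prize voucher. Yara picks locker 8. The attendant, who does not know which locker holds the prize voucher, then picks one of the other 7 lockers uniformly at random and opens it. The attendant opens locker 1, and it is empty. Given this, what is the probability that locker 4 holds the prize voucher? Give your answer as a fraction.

1/7

Because the attendant chose which locker to open without knowing where the prize voucher is, the choice is independent of the prize location. Learning that locker 1 does not hold the prize voucher simply rules out that one location and leaves the remaining 7 lockers still equally likely by symmetry.
So P(the prize voucher in locker 4) = 1/7.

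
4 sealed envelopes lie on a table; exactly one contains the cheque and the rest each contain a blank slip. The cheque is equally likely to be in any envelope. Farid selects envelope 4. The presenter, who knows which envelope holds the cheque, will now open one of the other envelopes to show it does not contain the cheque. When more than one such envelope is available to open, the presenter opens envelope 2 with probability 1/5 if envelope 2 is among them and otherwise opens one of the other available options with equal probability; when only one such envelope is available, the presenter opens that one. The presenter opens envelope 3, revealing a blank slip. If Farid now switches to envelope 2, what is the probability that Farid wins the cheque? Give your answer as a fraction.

Apply Bayes' rule, conditioning on where the cheque actually is.
If it is in envelope 1 (prior 1/4): envelope 2 is available but not opened, probability 4/5; weight (1/4)·(4/5) = 1/5.
If it is in envelope 2 (prior 1/4): envelope 2 holds the prize so is unavailable; the presenter chooses uniformly among the 2 others, probability 1/2; weight (1/4)·(1/2) = 1/8.
If it is in envelope 3 (prior 1/4): the presenter opened envelope 3, so this case is ruled out; weight (1/4)·0 = 0.
If it is in envelope 4 (prior 1/4): envelope 2 is available but not opened; envelope 3 gets probability (1 − 1/5)/2 = 2/5; weight (1/4)·(2/5) = 1/10.
The weights sum to 17/40.
So P(the cheque in envelope 2 | the presenter opened envelope 3) = (1/8) / (17/40) = 5/17.

5/17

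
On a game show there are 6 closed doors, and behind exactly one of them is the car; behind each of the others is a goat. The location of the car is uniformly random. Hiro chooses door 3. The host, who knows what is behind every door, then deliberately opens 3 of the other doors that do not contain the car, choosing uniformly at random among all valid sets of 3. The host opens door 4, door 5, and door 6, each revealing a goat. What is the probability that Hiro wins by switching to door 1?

Consider each possible location of the car in turn.
If it is behind either of doors 1 and 2 (prior 1/6 each): the host has 4 equally likely choices, so probability 1/4; weight (1/6)·(1/4) = 1/24 each.
If it is behind door 3 (prior 1/6): the host has 10 equally likely choices, so probability 1/10; weight (1/6)·(1/10) = 1/60.
If it is behind any of doors 4, 5, and 6 (prior 1/6 each): that door was opened and seen not to hold the prize — ruled out; weight (1/6)·0 = 0 each.
The weights sum to 1/10.
So P(the car behind door 1 | the host opened door 4, door 5, and door 6) = (1/24) / (1/10) = 5/12.

5/12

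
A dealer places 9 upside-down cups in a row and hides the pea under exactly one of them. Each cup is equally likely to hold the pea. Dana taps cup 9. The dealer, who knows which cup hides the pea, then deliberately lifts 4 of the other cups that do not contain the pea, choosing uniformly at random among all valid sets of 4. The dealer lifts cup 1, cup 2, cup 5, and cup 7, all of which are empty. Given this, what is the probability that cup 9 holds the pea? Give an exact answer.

1/9

Consider each possible location of the pea in turn.
If it is under any of cups 1, 2, 5, and 7 (prior 1/9 each): that cup was opened and seen not to hold the prize — ruled out; weight (1/9)·0 = 0 each.
If it is under any of cups 3, 4, 6, and 8 (prior 1/9 each): the dealer has 35 equally likely choices, so probability 1/35; weight (1/9)·(1/35) = 1/315 each.
If it is under cup 9 (prior 1/9): the dealer has 70 equally likely choices, so probability 1/70; weight (1/9)·(1/70) = 1/630.
The weights sum to 1/70.
So P(the pea under cup 9 | the dealer opened cup 1, cup 2, cup 5, and cup 7) = (1/630) / (1/70) = 1/9.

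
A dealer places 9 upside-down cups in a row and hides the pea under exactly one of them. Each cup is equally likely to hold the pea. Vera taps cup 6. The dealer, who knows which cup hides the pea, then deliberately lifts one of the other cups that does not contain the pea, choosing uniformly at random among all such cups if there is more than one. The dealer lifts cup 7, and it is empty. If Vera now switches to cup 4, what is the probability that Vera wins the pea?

Condition on the true location of the pea.
If it is under any of cups 1, 2, 3, 4, 5, 8, and 9 (prior 1/9 each): the dealer has 7 equally likely choices, so probability 1/7; weight (1/9)·(1/7) = 1/63 each.
If it is under cup 6 (prior 1/9): the dealer has 8 equally likely choices, so probability 1/8; weight (1/9)·(1/8) = 1/72.
If it is under cup 7 (prior 1/9): the dealer opened cup 7, so this case is ruled out; weight (1/9)·0 = 0.
The weights sum to 1/8.
So P(the pea under cup 4 | the dealer opened cup 7) = (1/63) / (1/8) = 8/63.

8/63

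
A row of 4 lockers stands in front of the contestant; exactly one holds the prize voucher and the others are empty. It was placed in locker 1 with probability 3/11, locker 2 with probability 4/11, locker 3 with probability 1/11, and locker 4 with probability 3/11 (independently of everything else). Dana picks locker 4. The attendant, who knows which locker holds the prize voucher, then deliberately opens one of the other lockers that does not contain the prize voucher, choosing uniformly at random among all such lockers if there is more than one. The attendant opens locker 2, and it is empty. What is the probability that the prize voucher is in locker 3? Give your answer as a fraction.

Consider each possible location of the prize voucher in turn.
If it is in locker 1 (prior 3/11): the attendant has 2 equally likely choices, so probability 1/2; weight (3/11)·(1/2) = 3/22.
If it is in locker 2 (prior 4/11): the attendant opened locker 2, so this case is ruled out; weight (4/11)·0 = 0.
If it is in locker 3 (prior 1/11): the attendant has 2 equally likely choices, so probability 1/2; weight (1/11)·(1/2) = 1/22.
If it is in locker 4 (prior 3/11): the attendant has 3 equally likely choices, so probability 1/3; weight (3/11)·(1/3) = 1/11.
The weights sum to 3/11.
So P(the prize voucher in locker 3 | the attendant opened locker 2) = (1/22) / (3/11) = 1/6.

1/6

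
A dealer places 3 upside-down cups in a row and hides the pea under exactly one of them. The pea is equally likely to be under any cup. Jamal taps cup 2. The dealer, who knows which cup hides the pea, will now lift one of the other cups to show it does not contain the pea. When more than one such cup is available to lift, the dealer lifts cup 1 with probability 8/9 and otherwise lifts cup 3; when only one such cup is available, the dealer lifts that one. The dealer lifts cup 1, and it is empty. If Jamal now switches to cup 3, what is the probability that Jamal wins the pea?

9/17

Consider each possible location of the pea in turn.
If it is under cup 1 (prior 1/3): the dealer opened cup 1, so this case is ruled out; weight (1/3)·0 = 0.
If it is under cup 2 (prior 1/3): cup 1 is available, opened with probability 8/9; weight (1/3)·(8/9) = 8/27.
If it is under cup 3 (prior 1/3): only cup 1 is available, probability 1; weight (1/3)·1 = 1/3.
The weights sum to 17/27.
So P(the pea under cup 3 | the dealer opened cup 1) = (1/3) / (17/27) = 9/17.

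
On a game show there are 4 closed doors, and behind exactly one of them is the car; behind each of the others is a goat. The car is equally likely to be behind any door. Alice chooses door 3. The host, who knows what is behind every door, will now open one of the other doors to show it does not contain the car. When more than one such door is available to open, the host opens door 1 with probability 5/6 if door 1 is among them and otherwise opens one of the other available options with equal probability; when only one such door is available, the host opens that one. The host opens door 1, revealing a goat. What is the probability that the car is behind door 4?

Condition on the true location of the car.
If it is behind door 1 (prior 1/4): the host opened door 1, so this case is ruled out; weight (1/4)·0 = 0.
If it is behind any of doors 2, 3, and 4 (prior 1/4 each): door 1 is available, opened with probability 5/6; weight (1/4)·(5/6) = 5/24 each.
The weights sum to 5/8.
So P(the car behind door 4 | the host opened door 1) = (5/24) / (5/8) = 1/3.

1/3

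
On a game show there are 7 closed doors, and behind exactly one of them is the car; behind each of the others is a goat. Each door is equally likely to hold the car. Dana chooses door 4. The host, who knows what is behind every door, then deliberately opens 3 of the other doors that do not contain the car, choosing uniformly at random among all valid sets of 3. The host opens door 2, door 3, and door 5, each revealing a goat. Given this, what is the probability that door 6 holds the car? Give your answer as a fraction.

Condition on the true location of the car.
If it is behind any of doors 1, 6, and 7 (prior 1/7 each): the host has 10 equally likely choices, so probability 1/10; weight (1/7)·(1/10) = 1/70 each.
If it is behind any of doors 2, 3, and 5 (prior 1/7 each): that door was opened and seen not to hold the prize — ruled out; weight (1/7)·0 = 0 each.
If it is behind door 4 (prior 1/7): the host has 20 equally likely choices, so probability 1/20; weight (1/7)·(1/20) = 1/140.
The weights sum to 1/20.
So P(the car behind door 6 | the host opened door 2, door 3, and door 5) = (1/70) / (1/20) = 2/7.

2/7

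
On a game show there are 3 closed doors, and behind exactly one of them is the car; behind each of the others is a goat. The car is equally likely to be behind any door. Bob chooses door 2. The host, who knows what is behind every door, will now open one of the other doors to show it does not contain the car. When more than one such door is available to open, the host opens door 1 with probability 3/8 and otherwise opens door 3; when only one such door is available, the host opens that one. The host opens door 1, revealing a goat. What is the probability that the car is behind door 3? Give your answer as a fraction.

Apply Bayes' rule, conditioning on where the car actually is.
If it is behind door 1 (prior 1/3): the host opened door 1, so this case is ruled out; weight (1/3)·0 = 0.
If it is behind door 2 (prior 1/3): door 1 is available, opened with probability 3/8; weight (1/3)·(3/8) = 1/8.
If it is behind door 3 (prior 1/3): only door 1 is available, probability 1; weight (1/3)·1 = 1/3.
The weights sum to 11/24.
So P(the car behind door 3 | the host opened door 1) = (1/3) / (11/24) = 8/11.

8/11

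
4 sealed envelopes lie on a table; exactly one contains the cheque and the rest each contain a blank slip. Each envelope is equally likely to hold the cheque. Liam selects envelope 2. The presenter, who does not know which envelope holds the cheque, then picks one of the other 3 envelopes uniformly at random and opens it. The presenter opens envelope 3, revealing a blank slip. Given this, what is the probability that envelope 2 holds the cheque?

Because the presenter chose which envelope to open without knowing where the cheque is, the choice is independent of the prize location. Learning that envelope 3 does not hold the cheque simply rules out that one location and leaves the remaining 3 envelopes still equally likely by symmetry.
So P(the cheque in envelope 2) = 1/3.

1/3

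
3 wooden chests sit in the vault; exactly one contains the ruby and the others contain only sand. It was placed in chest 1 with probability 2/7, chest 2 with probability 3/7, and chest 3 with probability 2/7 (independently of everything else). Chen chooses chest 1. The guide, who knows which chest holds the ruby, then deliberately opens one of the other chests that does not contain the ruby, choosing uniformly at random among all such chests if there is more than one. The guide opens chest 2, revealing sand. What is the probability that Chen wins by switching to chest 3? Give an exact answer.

2/3

Condition on the true location of the ruby.
If it is in chest 1 (prior 2/7): the guide has 2 equally likely choices, so probability 1/2; weight (2/7)·(1/2) = 1/7.
If it is in chest 2 (prior 3/7): the guide opened chest 2, so this case is ruled out; weight (3/7)·0 = 0.
If it is in chest 3 (prior 2/7): the guide has no choice, probability 1; weight (2/7)·1 = 2/7.
The weights sum to 3/7.
So P(the ruby in chest 3 | the guide opened chest 2) = (2/7) / (3/7) = 2/3.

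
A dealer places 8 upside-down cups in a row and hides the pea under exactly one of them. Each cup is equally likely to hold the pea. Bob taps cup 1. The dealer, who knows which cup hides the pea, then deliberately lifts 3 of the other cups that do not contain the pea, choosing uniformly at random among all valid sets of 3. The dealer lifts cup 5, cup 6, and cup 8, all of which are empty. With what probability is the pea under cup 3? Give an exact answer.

Consider each possible location of the pea in turn.
If it is under cup 1 (prior 1/8): the dealer has 35 equally likely choices, so probability 1/35; weight (1/8)·(1/35) = 1/280.
If it is under any of cups 2, 3, 4, and 7 (prior 1/8 each): the dealer has 20 equally likely choices, so probability 1/20; weight (1/8)·(1/20) = 1/160 each.
If it is under any of cups 5, 6, and 8 (prior 1/8 each): that cup was opened and seen not to hold the prize — ruled out; weight (1/8)·0 = 0 each.
The weights sum to 1/35.
So P(the pea under cup 3 | the dealer opened cup 5, cup 6, and cup 8) = (1/160) / (1/35) = 7/32.

7/32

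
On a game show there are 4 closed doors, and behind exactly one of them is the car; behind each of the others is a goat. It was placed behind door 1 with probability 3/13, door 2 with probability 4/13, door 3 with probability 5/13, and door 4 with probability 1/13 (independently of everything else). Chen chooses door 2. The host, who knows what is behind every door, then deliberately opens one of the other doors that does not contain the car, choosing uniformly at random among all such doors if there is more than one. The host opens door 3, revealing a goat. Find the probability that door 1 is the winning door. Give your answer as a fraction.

Condition on the true location of the car.
If it is behind door 1 (prior 3/13): the host has 2 equally likely choices, so probability 1/2; weight (3/13)·(1/2) = 3/26.
If it is behind door 2 (prior 4/13): the host has 3 equally likely choices, so probability 1/3; weight (4/13)·(1/3) = 4/39.
If it is behind door 3 (prior 5/13): the host opened door 3, so this case is ruled out; weight (5/13)·0 = 0.
If it is behind door 4 (prior 1/13): the host has 2 equally likely choices, so probability 1/2; weight (1/13)·(1/2) = 1/26.
The weights sum to 10/39.
So P(the car behind door 1 | the host opened door 3) = (3/26) / (10/39) = 9/20.

9/20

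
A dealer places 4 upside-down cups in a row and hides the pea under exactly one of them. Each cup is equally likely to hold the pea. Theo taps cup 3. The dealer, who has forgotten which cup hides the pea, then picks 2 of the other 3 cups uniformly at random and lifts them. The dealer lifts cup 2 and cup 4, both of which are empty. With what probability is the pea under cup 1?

Because the dealer chose which cups to lift without knowing where the pea is, the choice is independent of the prize location. Learning that none of the 2 opened cups holds the pea simply rules out those 2 locations and leaves the remaining 2 cups still equally likely by symmetry.
So P(the pea under cup 1) = 1/2.

1/2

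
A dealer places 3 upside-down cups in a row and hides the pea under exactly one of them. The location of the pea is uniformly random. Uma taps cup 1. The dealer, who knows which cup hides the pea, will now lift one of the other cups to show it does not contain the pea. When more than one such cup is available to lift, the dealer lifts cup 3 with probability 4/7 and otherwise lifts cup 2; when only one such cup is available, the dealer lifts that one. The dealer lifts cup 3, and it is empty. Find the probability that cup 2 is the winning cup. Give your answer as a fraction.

7/11

Condition on the true location of the pea.
If it is under cup 1 (prior 1/3): cup 3 is available, opened with probability 4/7; weight (1/3)·(4/7) = 4/21.
If it is under cup 2 (prior 1/3): only cup 3 is available, probability 1; weight (1/3)·1 = 1/3.
If it is under cup 3 (prior 1/3): the dealer opened cup 3, so this case is ruled out; weight (1/3)·0 = 0.
The weights sum to 11/21.
So P(the pea under cup 2 | the dealer opened cup 3) = (1/3) / (11/21) = 7/11.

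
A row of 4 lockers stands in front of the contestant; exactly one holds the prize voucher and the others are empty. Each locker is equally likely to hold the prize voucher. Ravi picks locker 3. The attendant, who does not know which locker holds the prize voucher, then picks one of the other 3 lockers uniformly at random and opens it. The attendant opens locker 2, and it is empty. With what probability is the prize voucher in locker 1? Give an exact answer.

1/3

Because the attendant chose which locker to open without knowing where the prize voucher is, the choice is independent of the prize location. Learning that locker 2 does not hold the prize voucher simply rules out that one location and leaves the remaining 3 lockers still equally likely by symmetry.
So P(the prize voucher in locker 1) = 1/3.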